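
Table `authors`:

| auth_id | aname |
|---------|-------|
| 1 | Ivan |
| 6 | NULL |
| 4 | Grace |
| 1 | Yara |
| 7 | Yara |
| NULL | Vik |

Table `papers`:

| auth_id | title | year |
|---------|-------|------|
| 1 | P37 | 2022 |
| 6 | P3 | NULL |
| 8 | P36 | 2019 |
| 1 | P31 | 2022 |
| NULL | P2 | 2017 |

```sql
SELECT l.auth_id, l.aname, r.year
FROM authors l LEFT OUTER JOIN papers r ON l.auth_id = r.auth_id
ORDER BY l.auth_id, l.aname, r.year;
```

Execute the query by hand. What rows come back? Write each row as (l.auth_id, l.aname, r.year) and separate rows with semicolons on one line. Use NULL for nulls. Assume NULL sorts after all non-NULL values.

LEFT JOIN keeps every row from `authors`; unmatched rows get NULL for `papers`'s columns.
Matching on l.auth_id = r.auth_id. A NULL in a compared column never satisfies the condition.
- l row (auth_id=1): matches 2 r row(s) → 2 output row(s).
- l row (auth_id=6): matches 1 r row(s) → 1 output row(s).
- l row (auth_id=4): no match → kept, r columns NULL.
- l row (auth_id=1): matches 2 r row(s) → 2 output row(s).
- l row (auth_id=7): no match → kept, r columns NULL.
- l row (auth_id=NULL): no match → kept, r columns NULL.
After projecting and ordering:
l.auth_id | l.aname | r.year
1 | Ivan | 2022
1 | Ivan | 2022
1 | Yara | 2022
1 | Yara | 2022
4 | Grace | NULL
6 | NULL | NULL
7 | Yara | NULL
NULL | Vik | NULL

(1, Ivan, 2022); (1, Ivan, 2022); (1, Yara, 2022); (1, Yara, 2022); (4, Grace, NULL); (6, NULL, NULL); (7, Yara, NULL); (NULL, Vik, NULL)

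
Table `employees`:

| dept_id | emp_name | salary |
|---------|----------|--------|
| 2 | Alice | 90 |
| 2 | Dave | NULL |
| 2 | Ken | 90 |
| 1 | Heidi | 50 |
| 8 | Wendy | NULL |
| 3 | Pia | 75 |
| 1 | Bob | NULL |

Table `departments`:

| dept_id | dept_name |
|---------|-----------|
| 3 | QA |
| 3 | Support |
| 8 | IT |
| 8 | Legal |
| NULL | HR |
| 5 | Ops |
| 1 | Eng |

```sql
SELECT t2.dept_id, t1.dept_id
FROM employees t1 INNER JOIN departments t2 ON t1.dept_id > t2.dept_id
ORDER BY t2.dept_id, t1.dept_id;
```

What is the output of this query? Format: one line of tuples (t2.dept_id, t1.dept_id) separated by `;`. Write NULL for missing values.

(1, 2); (1, 2); (1, 2); (1, 3); (1, 8); (3, 8); (3, 8); (5, 8)

INNER JOIN keeps only pairs where the ON condition holds.
Matching on t1.dept_id > t2.dept_id. A NULL in a compared column never satisfies the condition.
Matched pairs: 8.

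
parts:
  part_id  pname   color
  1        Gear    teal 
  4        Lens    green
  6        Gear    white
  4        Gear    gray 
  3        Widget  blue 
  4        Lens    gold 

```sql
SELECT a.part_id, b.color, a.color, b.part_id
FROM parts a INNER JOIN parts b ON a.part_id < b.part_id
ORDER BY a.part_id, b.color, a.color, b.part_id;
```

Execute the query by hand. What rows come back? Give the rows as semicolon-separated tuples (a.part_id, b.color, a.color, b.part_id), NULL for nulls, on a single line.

INNER JOIN keeps only pairs where the ON condition holds.
Matching on a.part_id < b.part_id.
Matched pairs: 12.

(1, blue, teal, 3); (1, gold, teal, 4); (1, gray, teal, 4); (1, green, teal, 4); (1, white, teal, 6); (3, gold, blue, 4); (3, gray, blue, 4); (3, green, blue, 4); (3, white, blue, 6); (4, white, gold, 6); (4, white, gray, 6); (4, white, green, 6)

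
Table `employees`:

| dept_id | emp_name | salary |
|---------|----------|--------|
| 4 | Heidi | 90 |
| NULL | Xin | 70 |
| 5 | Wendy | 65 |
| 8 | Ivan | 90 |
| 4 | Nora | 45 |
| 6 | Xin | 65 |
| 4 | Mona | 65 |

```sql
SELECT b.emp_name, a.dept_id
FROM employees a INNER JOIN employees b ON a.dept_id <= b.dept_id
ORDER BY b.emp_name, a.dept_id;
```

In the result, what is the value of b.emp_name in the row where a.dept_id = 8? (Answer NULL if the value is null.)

INNER JOIN keeps only pairs where the ON condition holds.
Matching on a.dept_id <= b.dept_id. A NULL in a compared column never satisfies the condition.
- dept_id=4: 6 matching b row(s), so 6 row(s) emitted.
- dept_id=NULL: no matching b row, dropped.
- dept_id=5: 3 matching b row(s), so 3 row(s) emitted.
- dept_id=8: 1 matching b row(s), so 1 row(s) emitted.
- dept_id=4: 6 matching b row(s), so 6 row(s) emitted.
- dept_id=6: 2 matching b row(s), so 2 row(s) emitted.
- dept_id=4: 6 matching b row(s), so 6 row(s) emitted.

Ivan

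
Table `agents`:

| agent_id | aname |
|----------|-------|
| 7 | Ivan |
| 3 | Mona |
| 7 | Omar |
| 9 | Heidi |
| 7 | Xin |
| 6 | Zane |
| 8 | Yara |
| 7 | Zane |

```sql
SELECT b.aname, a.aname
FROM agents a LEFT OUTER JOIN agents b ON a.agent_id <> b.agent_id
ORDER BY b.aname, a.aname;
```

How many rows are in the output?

LEFT JOIN keeps every row from `agents a`; unmatched rows get NULL for `agents b`'s columns.
Matching on a.agent_id <> b.agent_id.
- a (agent_id=7) pairs with 4 row(s) of b.
- a (agent_id=3) pairs with 7 row(s) of b.
- a (agent_id=7) pairs with 4 row(s) of b.
- a (agent_id=9) pairs with 7 row(s) of b.
- a (agent_id=7) pairs with 4 row(s) of b.
- a (agent_id=6) pairs with 7 row(s) of b.
- a (agent_id=8) pairs with 7 row(s) of b.
- a (agent_id=7) pairs with 4 row(s) of b.
Total: 44 rows.

44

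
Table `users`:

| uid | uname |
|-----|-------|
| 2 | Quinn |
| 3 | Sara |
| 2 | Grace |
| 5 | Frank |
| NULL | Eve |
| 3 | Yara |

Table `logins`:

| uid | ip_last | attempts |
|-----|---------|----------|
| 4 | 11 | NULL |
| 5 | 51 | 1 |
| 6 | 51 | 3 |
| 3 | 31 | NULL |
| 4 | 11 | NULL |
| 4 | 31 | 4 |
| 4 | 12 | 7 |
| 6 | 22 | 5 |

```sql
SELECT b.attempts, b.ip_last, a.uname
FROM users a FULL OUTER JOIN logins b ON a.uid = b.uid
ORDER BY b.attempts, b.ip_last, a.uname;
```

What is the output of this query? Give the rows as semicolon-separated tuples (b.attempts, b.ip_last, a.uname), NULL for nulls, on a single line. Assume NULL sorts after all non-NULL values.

FULL OUTER JOIN keeps every row from both sides; unmatched rows get NULL for the other side's columns.
Matching on a.uid = b.uid. A NULL in a compared column never satisfies the condition.
- a row (uid=2): no match → kept, b columns NULL.
- a row (uid=3): matches 1 b row(s) → 1 output row(s).
- a row (uid=2): no match → kept, b columns NULL.
- a row (uid=5): matches 1 b row(s) → 1 output row(s).
- a row (uid=NULL): no match → kept, b columns NULL.
- a row (uid=3): matches 1 b row(s) → 1 output row(s).
- plus 6 unmatched b row(s), each kept with NULL a columns.

(1, 51, Frank); (3, 51, NULL); (4, 31, NULL); (5, 22, NULL); (7, 12, NULL); (NULL, 11, NULL); (NULL, 11, NULL); (NULL, 31, Sara); (NULL, 31, Yara); (NULL, NULL, Eve); (NULL, NULL, Grace); (NULL, NULL, Quinn)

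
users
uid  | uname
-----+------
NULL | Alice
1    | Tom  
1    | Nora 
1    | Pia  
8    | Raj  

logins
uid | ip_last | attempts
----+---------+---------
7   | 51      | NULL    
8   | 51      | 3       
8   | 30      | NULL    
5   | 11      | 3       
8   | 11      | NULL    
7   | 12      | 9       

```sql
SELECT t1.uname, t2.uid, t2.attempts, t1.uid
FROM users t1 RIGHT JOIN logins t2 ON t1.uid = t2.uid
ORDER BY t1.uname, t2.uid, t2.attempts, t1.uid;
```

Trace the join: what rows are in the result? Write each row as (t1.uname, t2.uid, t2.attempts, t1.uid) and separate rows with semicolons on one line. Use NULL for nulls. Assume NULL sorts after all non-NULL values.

(Raj, 8, 3, 8); (Raj, 8, NULL, 8); (Raj, 8, NULL, 8); (NULL, 5, 3, NULL); (NULL, 7, 9, NULL); (NULL, 7, NULL, NULL)

RIGHT JOIN keeps every row from `logins`; unmatched rows get NULL for `users`'s columns.
Matching on t1.uid = t2.uid. A NULL in a compared column never satisfies the condition.
- uid=NULL: no matching t2 row.
- uid=1: no matching t2 row.
- uid=1: no matching t2 row.
- uid=1: no matching t2 row.
- uid=8: 3 matching t2 row(s), so 3 row(s) emitted.
- plus 3 unmatched t2 row(s), each kept with NULL t1 columns.
After projecting and ordering:
t1.uname | t2.uid | t2.attempts | t1.uid
Raj | 8 | 3 | 8
Raj | 8 | NULL | 8
Raj | 8 | NULL | 8
NULL | 5 | 3 | NULL
NULL | 7 | 9 | NULL
NULL | 7 | NULL | NULL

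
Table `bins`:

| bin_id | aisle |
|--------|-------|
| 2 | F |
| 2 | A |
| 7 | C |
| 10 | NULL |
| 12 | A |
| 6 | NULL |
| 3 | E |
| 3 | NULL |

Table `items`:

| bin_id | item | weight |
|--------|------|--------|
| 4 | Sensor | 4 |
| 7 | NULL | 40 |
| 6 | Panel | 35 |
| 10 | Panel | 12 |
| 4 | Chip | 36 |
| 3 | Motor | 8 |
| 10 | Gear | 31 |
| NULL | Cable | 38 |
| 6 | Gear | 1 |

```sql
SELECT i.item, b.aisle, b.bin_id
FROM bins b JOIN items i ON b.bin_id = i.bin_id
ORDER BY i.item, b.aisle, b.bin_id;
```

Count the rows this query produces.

INNER JOIN keeps only pairs where the ON condition holds.
Matching on b.bin_id = i.bin_id. A NULL in a compared column never satisfies the condition.
Matched pairs: 7.
Total: 7 rows.

7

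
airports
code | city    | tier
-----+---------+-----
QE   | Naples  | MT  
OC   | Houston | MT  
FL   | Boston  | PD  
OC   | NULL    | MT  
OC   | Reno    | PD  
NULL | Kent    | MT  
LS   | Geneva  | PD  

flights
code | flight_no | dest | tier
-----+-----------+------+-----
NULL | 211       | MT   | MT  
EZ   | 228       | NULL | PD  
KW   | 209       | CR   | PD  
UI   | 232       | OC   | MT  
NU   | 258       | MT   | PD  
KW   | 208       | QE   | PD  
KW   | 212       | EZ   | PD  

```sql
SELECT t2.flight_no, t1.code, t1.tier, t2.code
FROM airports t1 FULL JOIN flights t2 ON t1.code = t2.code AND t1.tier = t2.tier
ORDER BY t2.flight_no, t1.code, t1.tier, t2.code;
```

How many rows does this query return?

14

FULL OUTER JOIN keeps every row from both sides; unmatched rows get NULL for the other side's columns.
Matching on t1.code = t2.code AND t1.tier = t2.tier. A NULL in a compared column never satisfies the condition.
- t1 (code=QE, tier=MT) has no partner → padded with NULL.
- t1 (code=OC, tier=MT) has no partner → padded with NULL.
- t1 (code=FL, tier=PD) has no partner → padded with NULL.
- t1 (code=OC, tier=MT) has no partner → padded with NULL.
- t1 (code=OC, tier=PD) has no partner → padded with NULL.
- t1 (code=NULL, tier=MT) has no partner → padded with NULL.
- t1 (code=LS, tier=PD) has no partner → padded with NULL.
- 7 t2 row(s) had no t1 match → kept, t1 columns NULL.
Total: 0 matched + 14 padded = 14 rows.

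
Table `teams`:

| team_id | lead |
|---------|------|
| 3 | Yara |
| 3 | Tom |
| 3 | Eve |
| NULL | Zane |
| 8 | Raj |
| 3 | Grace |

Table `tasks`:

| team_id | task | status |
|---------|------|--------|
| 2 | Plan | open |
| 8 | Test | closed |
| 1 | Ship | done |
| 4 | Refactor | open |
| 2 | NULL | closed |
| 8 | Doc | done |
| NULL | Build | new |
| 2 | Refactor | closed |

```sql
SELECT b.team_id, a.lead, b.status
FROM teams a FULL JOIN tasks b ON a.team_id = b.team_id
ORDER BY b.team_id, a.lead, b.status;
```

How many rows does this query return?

FULL OUTER JOIN keeps every row from both sides; unmatched rows get NULL for the other side's columns.
Matching on a.team_id = b.team_id. A NULL in a compared column never satisfies the condition.
- a[0] team_id=3 → no match; kept with NULLs on the b side.
- a[1] team_id=3 → no match; kept with NULLs on the b side.
- a[2] team_id=3 → no match; kept with NULLs on the b side.
- a[3] team_id=NULL → no match; kept with NULLs on the b side.
- a[4] team_id=8 → 2 match(es) in b → 2 row(s).
- a[5] team_id=3 → no match; kept with NULLs on the b side.
- plus 6 unmatched b row(s), each kept with NULL a columns.
Total: 2 matched + 11 padded = 13 rows.

13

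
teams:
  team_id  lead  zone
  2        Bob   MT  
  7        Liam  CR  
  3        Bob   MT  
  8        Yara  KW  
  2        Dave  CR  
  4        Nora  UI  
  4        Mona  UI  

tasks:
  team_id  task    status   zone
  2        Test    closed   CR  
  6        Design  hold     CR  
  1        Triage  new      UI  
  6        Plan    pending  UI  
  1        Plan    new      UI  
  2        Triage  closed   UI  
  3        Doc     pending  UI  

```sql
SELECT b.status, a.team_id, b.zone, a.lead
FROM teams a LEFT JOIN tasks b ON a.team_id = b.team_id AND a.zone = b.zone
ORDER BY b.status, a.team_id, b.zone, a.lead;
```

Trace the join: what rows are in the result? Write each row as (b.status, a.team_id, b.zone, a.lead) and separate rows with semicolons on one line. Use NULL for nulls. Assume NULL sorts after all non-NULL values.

(closed, 2, CR, Dave); (NULL, 2, NULL, Bob); (NULL, 3, NULL, Bob); (NULL, 4, NULL, Mona); (NULL, 4, NULL, Nora); (NULL, 7, NULL, Liam); (NULL, 8, NULL, Yara)

LEFT JOIN keeps every row from `teams`; unmatched rows get NULL for `tasks`'s columns.
Matching on a.team_id = b.team_id AND a.zone = b.zone.
- a row (team_id=2, zone=MT): no match → kept, b columns NULL.
- a row (team_id=7, zone=CR): no match → kept, b columns NULL.
- a row (team_id=3, zone=MT): no match → kept, b columns NULL.
- a row (team_id=8, zone=KW): no match → kept, b columns NULL.
- a row (team_id=2, zone=CR): matches 1 b row(s) → 1 output row(s).
- a row (team_id=4, zone=UI): no match → kept, b columns NULL.
- a row (team_id=4, zone=UI): no match → kept, b columns NULL.
After projecting and ordering:
b.status | a.team_id | b.zone | a.lead
closed | 2 | CR | Dave
NULL | 2 | NULL | Bob
NULL | 3 | NULL | Bob
NULL | 4 | NULL | Mona
NULL | 4 | NULL | Nora
NULL | 7 | NULL | Liam
NULL | 8 | NULL | Yara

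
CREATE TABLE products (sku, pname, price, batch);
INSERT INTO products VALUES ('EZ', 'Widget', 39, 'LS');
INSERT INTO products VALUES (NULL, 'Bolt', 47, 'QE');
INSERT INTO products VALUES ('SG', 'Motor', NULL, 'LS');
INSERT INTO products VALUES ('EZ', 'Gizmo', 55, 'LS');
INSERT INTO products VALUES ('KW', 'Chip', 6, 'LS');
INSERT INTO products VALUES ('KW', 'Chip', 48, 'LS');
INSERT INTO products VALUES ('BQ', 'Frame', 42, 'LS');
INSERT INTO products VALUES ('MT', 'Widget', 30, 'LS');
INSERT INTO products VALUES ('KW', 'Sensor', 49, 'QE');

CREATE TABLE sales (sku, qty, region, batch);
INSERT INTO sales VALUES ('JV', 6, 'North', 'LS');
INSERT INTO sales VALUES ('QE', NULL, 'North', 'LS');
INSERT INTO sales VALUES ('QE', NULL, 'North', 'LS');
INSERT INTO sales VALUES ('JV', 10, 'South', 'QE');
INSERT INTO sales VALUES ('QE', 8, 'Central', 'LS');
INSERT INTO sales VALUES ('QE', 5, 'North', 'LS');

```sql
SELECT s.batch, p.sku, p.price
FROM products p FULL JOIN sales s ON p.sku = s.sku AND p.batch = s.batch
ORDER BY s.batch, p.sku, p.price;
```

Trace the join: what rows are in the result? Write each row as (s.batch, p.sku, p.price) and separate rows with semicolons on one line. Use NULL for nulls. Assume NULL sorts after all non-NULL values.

FULL OUTER JOIN keeps every row from both sides; unmatched rows get NULL for the other side's columns.
Matching on p.sku = s.sku AND p.batch = s.batch. A NULL in a compared column never satisfies the condition.
- sku=EZ, batch=LS: no s row matches, row kept with s columns NULL.
- sku=NULL, batch=QE: no s row matches, row kept with s columns NULL.
- sku=SG, batch=LS: no s row matches, row kept with s columns NULL.
- sku=EZ, batch=LS: no s row matches, row kept with s columns NULL.
- sku=KW, batch=LS: no s row matches, row kept with s columns NULL.
- sku=KW, batch=LS: no s row matches, row kept with s columns NULL.
- sku=BQ, batch=LS: no s row matches, row kept with s columns NULL.
- sku=MT, batch=LS: no s row matches, row kept with s columns NULL.
- sku=KW, batch=QE: no s row matches, row kept with s columns NULL.
- plus 6 unmatched s row(s), each kept with NULL p columns.

(LS, NULL, NULL); (LS, NULL, NULL); (LS, NULL, NULL); (LS, NULL, NULL); (LS, NULL, NULL); (QE, NULL, NULL); (NULL, BQ, 42); (NULL, EZ, 39); (NULL, EZ, 55); (NULL, KW, 6); (NULL, KW, 48); (NULL, KW, 49); (NULL, MT, 30); (NULL, SG, NULL); (NULL, NULL, 47)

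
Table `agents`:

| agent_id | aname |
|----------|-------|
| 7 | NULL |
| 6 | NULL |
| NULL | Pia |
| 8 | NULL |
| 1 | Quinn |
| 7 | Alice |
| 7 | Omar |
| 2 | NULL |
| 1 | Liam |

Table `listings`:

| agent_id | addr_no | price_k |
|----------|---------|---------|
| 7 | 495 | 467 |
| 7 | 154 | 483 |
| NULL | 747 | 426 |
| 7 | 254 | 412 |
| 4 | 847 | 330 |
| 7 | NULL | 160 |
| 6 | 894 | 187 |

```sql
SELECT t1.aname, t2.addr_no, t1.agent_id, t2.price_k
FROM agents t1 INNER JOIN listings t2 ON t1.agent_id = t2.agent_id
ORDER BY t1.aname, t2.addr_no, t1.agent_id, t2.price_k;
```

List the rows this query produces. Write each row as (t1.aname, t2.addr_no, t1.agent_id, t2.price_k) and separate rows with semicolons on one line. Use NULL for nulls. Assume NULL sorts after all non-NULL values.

INNER JOIN keeps only pairs where the ON condition holds.
Matching on t1.agent_id = t2.agent_id. A NULL in a compared column never satisfies the condition.
- t1[0] agent_id=7 → 4 match(es) in t2 → 4 row(s).
- t1[1] agent_id=6 → 1 match(es) in t2 → 1 row(s).
- t1[2] agent_id=NULL → no match; dropped.
- t1[3] agent_id=8 → no match; dropped.
- t1[4] agent_id=1 → no match; dropped.
- t1[5] agent_id=7 → 4 match(es) in t2 → 4 row(s).
- t1[6] agent_id=7 → 4 match(es) in t2 → 4 row(s).
- t1[7] agent_id=2 → no match; dropped.
- t1[8] agent_id=1 → no match; dropped.

(Alice, 154, 7, 483); (Alice, 254, 7, 412); (Alice, 495, 7, 467); (Alice, NULL, 7, 160); (Omar, 154, 7, 483); (Omar, 254, 7, 412); (Omar, 495, 7, 467); (Omar, NULL, 7, 160); (NULL, 154, 7, 483); (NULL, 254, 7, 412); (NULL, 495, 7, 467); (NULL, 894, 6, 187); (NULL, NULL, 7, 160)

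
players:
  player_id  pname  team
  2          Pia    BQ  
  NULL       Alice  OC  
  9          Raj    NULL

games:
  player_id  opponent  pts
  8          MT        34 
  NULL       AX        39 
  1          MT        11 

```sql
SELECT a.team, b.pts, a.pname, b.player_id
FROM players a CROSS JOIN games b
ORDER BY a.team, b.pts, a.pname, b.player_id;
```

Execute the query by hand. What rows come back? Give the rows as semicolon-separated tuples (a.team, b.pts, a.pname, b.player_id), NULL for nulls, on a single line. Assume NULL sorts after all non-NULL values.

(BQ, 11, Pia, 1); (BQ, 34, Pia, 8); (BQ, 39, Pia, NULL); (OC, 11, Alice, 1); (OC, 34, Alice, 8); (OC, 39, Alice, NULL); (NULL, 11, Raj, 1); (NULL, 34, Raj, 8); (NULL, 39, Raj, NULL)

CROSS JOIN pairs every row of `players` with every row of `games`: 3 × 3 = 9 rows.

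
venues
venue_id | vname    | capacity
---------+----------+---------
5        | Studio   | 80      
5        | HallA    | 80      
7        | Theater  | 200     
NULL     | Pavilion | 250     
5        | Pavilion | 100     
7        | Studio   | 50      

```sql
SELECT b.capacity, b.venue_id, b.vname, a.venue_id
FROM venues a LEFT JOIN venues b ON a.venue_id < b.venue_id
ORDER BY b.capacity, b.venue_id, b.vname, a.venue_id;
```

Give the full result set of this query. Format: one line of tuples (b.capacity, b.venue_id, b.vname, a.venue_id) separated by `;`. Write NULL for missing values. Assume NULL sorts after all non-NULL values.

(50, 7, Studio, 5); (50, 7, Studio, 5); (50, 7, Studio, 5); (200, 7, Theater, 5); (200, 7, Theater, 5); (200, 7, Theater, 5); (NULL, NULL, NULL, 7); (NULL, NULL, NULL, 7); (NULL, NULL, NULL, NULL)

LEFT JOIN keeps every row from `venues a`; unmatched rows get NULL for `venues b`'s columns.
Matching on a.venue_id < b.venue_id. A NULL in a compared column never satisfies the condition.
Matched pairs: 6; unmatched a rows kept: 3.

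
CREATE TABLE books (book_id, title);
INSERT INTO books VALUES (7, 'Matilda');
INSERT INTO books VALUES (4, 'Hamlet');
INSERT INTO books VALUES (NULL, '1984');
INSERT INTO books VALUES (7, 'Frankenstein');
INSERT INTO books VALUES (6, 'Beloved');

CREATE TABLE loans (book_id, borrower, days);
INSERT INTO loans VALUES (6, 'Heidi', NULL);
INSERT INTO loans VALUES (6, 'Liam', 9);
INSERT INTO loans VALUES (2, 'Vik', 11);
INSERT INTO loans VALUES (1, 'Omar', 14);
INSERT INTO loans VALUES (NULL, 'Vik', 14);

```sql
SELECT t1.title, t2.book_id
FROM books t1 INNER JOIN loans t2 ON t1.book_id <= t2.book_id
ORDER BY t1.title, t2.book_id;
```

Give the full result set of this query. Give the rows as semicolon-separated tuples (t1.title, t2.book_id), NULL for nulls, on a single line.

(Beloved, 6); (Beloved, 6); (Hamlet, 6); (Hamlet, 6)

INNER JOIN keeps only pairs where the ON condition holds.
Matching on t1.book_id <= t2.book_id. A NULL in a compared column never satisfies the condition.
- book_id=7: no matching t2 row, dropped.
- book_id=4: 2 matching t2 row(s), so 2 row(s) emitted.
- book_id=NULL: no matching t2 row, dropped.
- book_id=7: no matching t2 row, dropped.
- book_id=6: 2 matching t2 row(s), so 2 row(s) emitted.
After projecting and ordering:
t1.title | t2.book_id
Beloved | 6
Beloved | 6
Hamlet | 6
Hamlet | 6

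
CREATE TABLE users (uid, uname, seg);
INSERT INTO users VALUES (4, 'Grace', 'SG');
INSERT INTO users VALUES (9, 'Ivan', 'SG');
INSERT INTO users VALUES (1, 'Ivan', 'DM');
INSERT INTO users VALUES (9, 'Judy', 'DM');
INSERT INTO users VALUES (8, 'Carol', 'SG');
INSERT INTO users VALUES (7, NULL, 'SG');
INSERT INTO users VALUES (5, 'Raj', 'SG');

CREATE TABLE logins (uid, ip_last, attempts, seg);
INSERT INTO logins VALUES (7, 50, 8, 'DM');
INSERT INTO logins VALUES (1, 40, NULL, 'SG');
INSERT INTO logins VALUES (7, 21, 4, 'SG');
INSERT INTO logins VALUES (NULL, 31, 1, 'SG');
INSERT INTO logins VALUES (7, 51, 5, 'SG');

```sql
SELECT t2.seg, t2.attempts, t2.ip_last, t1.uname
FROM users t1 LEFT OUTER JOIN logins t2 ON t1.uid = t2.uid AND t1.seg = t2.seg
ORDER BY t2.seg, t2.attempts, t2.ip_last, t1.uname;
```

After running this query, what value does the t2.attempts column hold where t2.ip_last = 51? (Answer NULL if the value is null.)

5

LEFT JOIN keeps every row from `users`; unmatched rows get NULL for `logins`'s columns.
Matching on t1.uid = t2.uid AND t1.seg = t2.seg. A NULL in a compared column never satisfies the condition.
- t1 (uid=4, seg=SG) has no partner → padded with NULL.
- t1 (uid=9, seg=SG) has no partner → padded with NULL.
- t1 (uid=1, seg=DM) has no partner → padded with NULL.
- t1 (uid=9, seg=DM) has no partner → padded with NULL.
- t1 (uid=8, seg=SG) has no partner → padded with NULL.
- t1 (uid=7, seg=SG) pairs with 2 row(s) of t2.
- t1 (uid=5, seg=SG) has no partner → padded with NULL.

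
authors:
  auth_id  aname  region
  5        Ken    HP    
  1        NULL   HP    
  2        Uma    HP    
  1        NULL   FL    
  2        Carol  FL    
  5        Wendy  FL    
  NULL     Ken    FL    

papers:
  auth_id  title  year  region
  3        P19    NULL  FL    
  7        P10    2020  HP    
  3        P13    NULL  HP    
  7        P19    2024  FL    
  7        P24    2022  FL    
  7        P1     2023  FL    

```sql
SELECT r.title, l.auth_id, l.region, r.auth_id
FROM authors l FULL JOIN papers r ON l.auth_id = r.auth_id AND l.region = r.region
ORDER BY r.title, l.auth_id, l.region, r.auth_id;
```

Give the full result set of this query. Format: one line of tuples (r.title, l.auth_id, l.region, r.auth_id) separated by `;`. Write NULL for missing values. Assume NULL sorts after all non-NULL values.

FULL OUTER JOIN keeps every row from both sides; unmatched rows get NULL for the other side's columns.
Matching on l.auth_id = r.auth_id AND l.region = r.region. A NULL in a compared column never satisfies the condition.
- auth_id=5, region=HP: no r row matches, row kept with r columns NULL.
- auth_id=1, region=HP: no r row matches, row kept with r columns NULL.
- auth_id=2, region=HP: no r row matches, row kept with r columns NULL.
- auth_id=1, region=FL: no r row matches, row kept with r columns NULL.
- auth_id=2, region=FL: no r row matches, row kept with r columns NULL.
- auth_id=5, region=FL: no r row matches, row kept with r columns NULL.
- auth_id=NULL, region=FL: no r row matches, row kept with r columns NULL.
- plus 6 unmatched r row(s), each kept with NULL l columns.

(P1, NULL, NULL, 7); (P10, NULL, NULL, 7); (P13, NULL, NULL, 3); (P19, NULL, NULL, 3); (P19, NULL, NULL, 7); (P24, NULL, NULL, 7); (NULL, 1, FL, NULL); (NULL, 1, HP, NULL); (NULL, 2, FL, NULL); (NULL, 2, HP, NULL); (NULL, 5, FL, NULL); (NULL, 5, HP, NULL); (NULL, NULL, FL, NULL)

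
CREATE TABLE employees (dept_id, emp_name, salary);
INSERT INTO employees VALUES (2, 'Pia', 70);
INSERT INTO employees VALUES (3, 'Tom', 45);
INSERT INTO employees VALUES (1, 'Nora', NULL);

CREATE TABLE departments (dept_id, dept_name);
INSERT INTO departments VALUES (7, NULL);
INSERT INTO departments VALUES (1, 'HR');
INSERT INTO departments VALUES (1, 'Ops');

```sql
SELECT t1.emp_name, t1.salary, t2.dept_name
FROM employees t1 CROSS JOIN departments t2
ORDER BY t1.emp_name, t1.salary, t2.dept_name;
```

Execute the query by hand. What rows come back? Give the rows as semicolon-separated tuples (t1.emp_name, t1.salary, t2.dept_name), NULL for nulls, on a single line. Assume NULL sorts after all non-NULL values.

CROSS JOIN pairs every row of `employees` with every row of `departments`: 3 × 3 = 9 rows.

(Nora, NULL, HR); (Nora, NULL, Ops); (Nora, NULL, NULL); (Pia, 70, HR); (Pia, 70, Ops); (Pia, 70, NULL); (Tom, 45, HR); (Tom, 45, Ops); (Tom, 45, NULL)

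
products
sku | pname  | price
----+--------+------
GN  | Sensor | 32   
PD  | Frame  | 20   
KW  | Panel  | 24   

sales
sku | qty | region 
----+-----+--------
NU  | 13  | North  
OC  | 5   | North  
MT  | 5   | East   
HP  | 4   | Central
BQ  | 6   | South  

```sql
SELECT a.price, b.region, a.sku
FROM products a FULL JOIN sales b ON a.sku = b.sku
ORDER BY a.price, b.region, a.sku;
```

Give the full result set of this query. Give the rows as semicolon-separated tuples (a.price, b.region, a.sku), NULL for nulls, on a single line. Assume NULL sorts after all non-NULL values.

(20, NULL, PD); (24, NULL, KW); (32, NULL, GN); (NULL, Central, NULL); (NULL, East, NULL); (NULL, North, NULL); (NULL, North, NULL); (NULL, South, NULL)

FULL OUTER JOIN keeps every row from both sides; unmatched rows get NULL for the other side's columns.
Matching on a.sku = b.sku.
- a row (sku=GN): no match → kept, b columns NULL.
- a row (sku=PD): no match → kept, b columns NULL.
- a row (sku=KW): no match → kept, b columns NULL.
- 5 b row(s) had no a match → kept, a columns NULL.
After projecting and ordering:
a.price | b.region | a.sku
20 | NULL | PD
24 | NULL | KW
32 | NULL | GN
NULL | Central | NULL
NULL | East | NULL
NULL | North | NULL
NULL | North | NULL
NULL | South | NULL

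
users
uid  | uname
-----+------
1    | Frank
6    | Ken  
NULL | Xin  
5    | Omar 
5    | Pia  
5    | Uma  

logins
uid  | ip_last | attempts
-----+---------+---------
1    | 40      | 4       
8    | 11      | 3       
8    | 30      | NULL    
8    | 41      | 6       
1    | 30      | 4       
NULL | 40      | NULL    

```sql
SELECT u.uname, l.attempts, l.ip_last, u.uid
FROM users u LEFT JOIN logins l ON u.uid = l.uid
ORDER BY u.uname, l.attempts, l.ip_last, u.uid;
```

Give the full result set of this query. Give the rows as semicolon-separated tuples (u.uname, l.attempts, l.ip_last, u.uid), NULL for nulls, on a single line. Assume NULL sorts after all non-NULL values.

LEFT JOIN keeps every row from `users`; unmatched rows get NULL for `logins`'s columns.
Matching on u.uid = l.uid. A NULL in a compared column never satisfies the condition.
- u[0] uid=1 → 2 match(es) in l → 2 row(s).
- u[1] uid=6 → no match; kept with NULLs on the l side.
- u[2] uid=NULL → no match; kept with NULLs on the l side.
- u[3] uid=5 → no match; kept with NULLs on the l side.
- u[4] uid=5 → no match; kept with NULLs on the l side.
- u[5] uid=5 → no match; kept with NULLs on the l side.
After projecting and ordering:
u.uname | l.attempts | l.ip_last | u.uid
Frank | 4 | 30 | 1
Frank | 4 | 40 | 1
Ken | NULL | NULL | 6
Omar | NULL | NULL | 5
Pia | NULL | NULL | 5
Uma | NULL | NULL | 5
Xin | NULL | NULL | NULL

(Frank, 4, 30, 1); (Frank, 4, 40, 1); (Ken, NULL, NULL, 6); (Omar, NULL, NULL, 5); (Pia, NULL, NULL, 5); (Uma, NULL, NULL, 5); (Xin, NULL, NULL, NULL)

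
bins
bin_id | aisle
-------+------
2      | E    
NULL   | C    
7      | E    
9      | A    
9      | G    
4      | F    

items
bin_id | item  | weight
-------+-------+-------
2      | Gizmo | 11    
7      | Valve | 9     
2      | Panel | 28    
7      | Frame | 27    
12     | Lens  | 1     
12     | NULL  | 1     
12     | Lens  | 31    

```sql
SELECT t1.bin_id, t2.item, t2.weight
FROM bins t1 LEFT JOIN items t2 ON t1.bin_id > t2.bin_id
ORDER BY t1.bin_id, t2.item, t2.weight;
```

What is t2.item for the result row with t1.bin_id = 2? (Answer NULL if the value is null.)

NULL

LEFT JOIN keeps every row from `bins`; unmatched rows get NULL for `items`'s columns.
Matching on t1.bin_id > t2.bin_id. A NULL in a compared column never satisfies the condition.
- t1 row (bin_id=2): no match → kept, t2 columns NULL.
- t1 row (bin_id=NULL): no match → kept, t2 columns NULL.
- t1 row (bin_id=7): matches 2 t2 row(s) → 2 output row(s).
- t1 row (bin_id=9): matches 4 t2 row(s) → 4 output row(s).
- t1 row (bin_id=9): matches 4 t2 row(s) → 4 output row(s).
- t1 row (bin_id=4): matches 2 t2 row(s) → 2 output row(s).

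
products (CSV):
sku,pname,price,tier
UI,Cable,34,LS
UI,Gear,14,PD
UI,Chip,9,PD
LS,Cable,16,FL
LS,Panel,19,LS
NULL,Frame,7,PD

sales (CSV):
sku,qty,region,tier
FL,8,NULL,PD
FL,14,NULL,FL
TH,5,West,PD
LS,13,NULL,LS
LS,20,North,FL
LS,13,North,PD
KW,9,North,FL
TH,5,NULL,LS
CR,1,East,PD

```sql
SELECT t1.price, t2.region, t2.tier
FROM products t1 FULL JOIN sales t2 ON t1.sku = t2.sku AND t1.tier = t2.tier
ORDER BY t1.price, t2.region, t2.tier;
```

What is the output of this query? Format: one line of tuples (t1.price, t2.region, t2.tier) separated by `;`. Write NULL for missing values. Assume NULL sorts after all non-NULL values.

(7, NULL, NULL); (9, NULL, NULL); (14, NULL, NULL); (16, North, FL); (19, NULL, LS); (34, NULL, NULL); (NULL, East, PD); (NULL, North, FL); (NULL, North, PD); (NULL, West, PD); (NULL, NULL, FL); (NULL, NULL, LS); (NULL, NULL, PD)

FULL OUTER JOIN keeps every row from both sides; unmatched rows get NULL for the other side's columns.
Matching on t1.sku = t2.sku AND t1.tier = t2.tier. A NULL in a compared column never satisfies the condition.
- t1 (sku=UI, tier=LS) has no partner → padded with NULL.
- t1 (sku=UI, tier=PD) has no partner → padded with NULL.
- t1 (sku=UI, tier=PD) has no partner → padded with NULL.
- t1 (sku=LS, tier=FL) pairs with 1 row(s) of t2.
- t1 (sku=LS, tier=LS) pairs with 1 row(s) of t2.
- t1 (sku=NULL, tier=PD) has no partner → padded with NULL.
- 7 t2 row(s) had no t1 match → kept, t1 columns NULL.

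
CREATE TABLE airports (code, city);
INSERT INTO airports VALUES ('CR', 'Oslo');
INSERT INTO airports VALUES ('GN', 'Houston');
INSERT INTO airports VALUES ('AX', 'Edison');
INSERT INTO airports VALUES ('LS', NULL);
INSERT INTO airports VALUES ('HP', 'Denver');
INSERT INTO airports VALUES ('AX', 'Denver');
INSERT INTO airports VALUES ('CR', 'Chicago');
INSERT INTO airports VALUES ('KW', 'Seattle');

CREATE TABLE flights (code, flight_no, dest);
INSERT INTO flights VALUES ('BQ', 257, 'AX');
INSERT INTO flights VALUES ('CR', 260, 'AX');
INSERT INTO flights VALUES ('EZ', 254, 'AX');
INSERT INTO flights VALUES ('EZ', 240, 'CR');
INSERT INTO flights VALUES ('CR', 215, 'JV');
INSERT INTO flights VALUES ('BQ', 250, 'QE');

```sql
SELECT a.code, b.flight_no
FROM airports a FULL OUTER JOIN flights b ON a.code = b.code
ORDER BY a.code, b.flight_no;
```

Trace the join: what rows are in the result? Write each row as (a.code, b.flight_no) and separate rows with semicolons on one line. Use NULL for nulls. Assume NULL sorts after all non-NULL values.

(AX, NULL); (AX, NULL); (CR, 215); (CR, 215); (CR, 260); (CR, 260); (GN, NULL); (HP, NULL); (KW, NULL); (LS, NULL); (NULL, 240); (NULL, 250); (NULL, 254); (NULL, 257)

FULL OUTER JOIN keeps every row from both sides; unmatched rows get NULL for the other side's columns.
Matching on a.code = b.code.
- a (code=CR) pairs with 2 row(s) of b.
- a (code=GN) has no partner → padded with NULL.
- a (code=AX) has no partner → padded with NULL.
- a (code=LS) has no partner → padded with NULL.
- a (code=HP) has no partner → padded with NULL.
- a (code=AX) has no partner → padded with NULL.
- a (code=CR) pairs with 2 row(s) of b.
- a (code=KW) has no partner → padded with NULL.
- 4 row(s) from b found no a partner → padded with NULL.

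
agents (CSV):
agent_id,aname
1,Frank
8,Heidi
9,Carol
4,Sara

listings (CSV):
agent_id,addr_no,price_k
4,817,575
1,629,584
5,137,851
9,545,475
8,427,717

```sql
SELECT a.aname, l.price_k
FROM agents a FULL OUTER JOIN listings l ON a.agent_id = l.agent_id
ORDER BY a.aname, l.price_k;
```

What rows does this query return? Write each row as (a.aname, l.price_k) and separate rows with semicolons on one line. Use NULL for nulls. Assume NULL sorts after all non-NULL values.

FULL OUTER JOIN keeps every row from both sides; unmatched rows get NULL for the other side's columns.
Matching on a.agent_id = l.agent_id.
Matched pairs: 4; unmatched a rows kept: 0; unmatched l rows kept: 1.

(Carol, 475); (Frank, 584); (Heidi, 717); (Sara, 575); (NULL, 851)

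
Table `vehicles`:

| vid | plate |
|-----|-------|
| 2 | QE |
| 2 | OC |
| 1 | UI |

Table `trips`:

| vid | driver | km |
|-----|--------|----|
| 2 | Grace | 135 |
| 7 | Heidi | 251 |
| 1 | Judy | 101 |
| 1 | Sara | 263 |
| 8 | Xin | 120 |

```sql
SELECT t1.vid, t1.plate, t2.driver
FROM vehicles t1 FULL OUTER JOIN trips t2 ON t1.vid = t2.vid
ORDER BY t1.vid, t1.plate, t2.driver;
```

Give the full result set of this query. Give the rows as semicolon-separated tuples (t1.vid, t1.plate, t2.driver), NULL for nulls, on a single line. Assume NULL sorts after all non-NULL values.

FULL OUTER JOIN keeps every row from both sides; unmatched rows get NULL for the other side's columns.
Matching on t1.vid = t2.vid.
- t1[0] vid=2 → 1 match(es) in t2 → 1 row(s).
- t1[1] vid=2 → 1 match(es) in t2 → 1 row(s).
- t1[2] vid=1 → 2 match(es) in t2 → 2 row(s).
- 2 row(s) from t2 found no t1 partner → padded with NULL.
After projecting and ordering:
t1.vid | t1.plate | t2.driver
1 | UI | Judy
1 | UI | Sara
2 | OC | Grace
2 | QE | Grace
NULL | NULL | Heidi
NULL | NULL | Xin

(1, UI, Judy); (1, UI, Sara); (2, OC, Grace); (2, QE, Grace); (NULL, NULL, Heidi); (NULL, NULL, Xin)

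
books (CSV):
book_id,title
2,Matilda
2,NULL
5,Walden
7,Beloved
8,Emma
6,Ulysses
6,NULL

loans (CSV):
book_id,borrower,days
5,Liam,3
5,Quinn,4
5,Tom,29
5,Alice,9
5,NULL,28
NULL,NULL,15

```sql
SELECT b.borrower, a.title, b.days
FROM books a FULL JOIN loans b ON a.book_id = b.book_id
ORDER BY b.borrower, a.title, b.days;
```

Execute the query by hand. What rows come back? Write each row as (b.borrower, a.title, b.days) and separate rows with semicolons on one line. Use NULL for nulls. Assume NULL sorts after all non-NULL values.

(Alice, Walden, 9); (Liam, Walden, 3); (Quinn, Walden, 4); (Tom, Walden, 29); (NULL, Beloved, NULL); (NULL, Emma, NULL); (NULL, Matilda, NULL); (NULL, Ulysses, NULL); (NULL, Walden, 28); (NULL, NULL, 15); (NULL, NULL, NULL); (NULL, NULL, NULL)

FULL OUTER JOIN keeps every row from both sides; unmatched rows get NULL for the other side's columns.
Matching on a.book_id = b.book_id. A NULL in a compared column never satisfies the condition.
Matched pairs: 5; unmatched a rows kept: 6; unmatched b rows kept: 1.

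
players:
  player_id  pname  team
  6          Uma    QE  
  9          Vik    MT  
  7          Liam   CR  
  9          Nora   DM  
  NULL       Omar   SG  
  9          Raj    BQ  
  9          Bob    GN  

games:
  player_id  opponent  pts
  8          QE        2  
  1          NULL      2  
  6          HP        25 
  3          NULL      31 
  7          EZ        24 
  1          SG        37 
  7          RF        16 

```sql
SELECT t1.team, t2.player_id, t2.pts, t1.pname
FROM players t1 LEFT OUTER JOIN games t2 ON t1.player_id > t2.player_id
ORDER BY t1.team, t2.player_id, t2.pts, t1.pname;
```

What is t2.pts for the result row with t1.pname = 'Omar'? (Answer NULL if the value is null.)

LEFT JOIN keeps every row from `players`; unmatched rows get NULL for `games`'s columns.
Matching on t1.player_id > t2.player_id. A NULL in a compared column never satisfies the condition.
Matched pairs: 35; unmatched t1 rows kept: 1.

NULL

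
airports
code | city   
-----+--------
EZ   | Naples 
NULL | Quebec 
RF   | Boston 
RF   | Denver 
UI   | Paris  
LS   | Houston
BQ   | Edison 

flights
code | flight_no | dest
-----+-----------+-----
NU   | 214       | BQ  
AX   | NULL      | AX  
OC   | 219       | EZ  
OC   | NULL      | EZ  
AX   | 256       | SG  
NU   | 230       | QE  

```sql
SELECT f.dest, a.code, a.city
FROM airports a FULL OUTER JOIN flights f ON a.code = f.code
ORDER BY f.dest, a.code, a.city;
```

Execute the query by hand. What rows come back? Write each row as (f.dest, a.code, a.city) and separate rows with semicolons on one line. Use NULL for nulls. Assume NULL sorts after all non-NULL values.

FULL OUTER JOIN keeps every row from both sides; unmatched rows get NULL for the other side's columns.
Matching on a.code = f.code. A NULL in a compared column never satisfies the condition.
Matched pairs: 0; unmatched a rows kept: 7; unmatched f rows kept: 6.

(AX, NULL, NULL); (BQ, NULL, NULL); (EZ, NULL, NULL); (EZ, NULL, NULL); (QE, NULL, NULL); (SG, NULL, NULL); (NULL, BQ, Edison); (NULL, EZ, Naples); (NULL, LS, Houston); (NULL, RF, Boston); (NULL, RF, Denver); (NULL, UI, Paris); (NULL, NULL, Quebec)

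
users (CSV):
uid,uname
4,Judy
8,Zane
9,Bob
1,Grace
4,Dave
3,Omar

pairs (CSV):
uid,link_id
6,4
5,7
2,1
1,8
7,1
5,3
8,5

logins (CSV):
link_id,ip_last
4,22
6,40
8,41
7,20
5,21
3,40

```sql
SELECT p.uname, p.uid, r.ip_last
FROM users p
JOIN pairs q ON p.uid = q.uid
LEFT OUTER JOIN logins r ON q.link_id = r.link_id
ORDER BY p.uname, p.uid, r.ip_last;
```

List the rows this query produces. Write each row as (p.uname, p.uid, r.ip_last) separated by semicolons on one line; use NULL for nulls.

(Grace, 1, 41); (Zane, 8, 21)

Evaluate left to right. First `users p INNER JOIN pairs q` on uid: 2 row(s).
Then LEFT JOIN `logins r` on link_id: each of those 2 rows is kept; rows whose q.link_id has no match in r get NULL for r's columns.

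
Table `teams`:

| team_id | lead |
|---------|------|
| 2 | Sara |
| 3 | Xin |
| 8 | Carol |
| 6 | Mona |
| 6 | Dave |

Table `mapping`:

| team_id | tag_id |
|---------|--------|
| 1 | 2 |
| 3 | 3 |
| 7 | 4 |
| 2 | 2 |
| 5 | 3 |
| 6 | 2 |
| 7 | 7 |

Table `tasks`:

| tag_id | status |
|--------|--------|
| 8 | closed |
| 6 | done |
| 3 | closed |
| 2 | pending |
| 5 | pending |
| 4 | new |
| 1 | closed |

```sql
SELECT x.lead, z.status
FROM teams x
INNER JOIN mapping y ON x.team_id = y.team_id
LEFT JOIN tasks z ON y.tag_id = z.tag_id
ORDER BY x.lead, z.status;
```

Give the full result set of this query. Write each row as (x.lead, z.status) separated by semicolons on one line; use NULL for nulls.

Evaluate left to right. First `teams x INNER JOIN mapping y` on team_id: 4 row(s).
Then LEFT JOIN `tasks z` on tag_id: each of those 4 rows is kept; rows whose y.tag_id has no match in z get NULL for z's columns.

(Dave, pending); (Mona, pending); (Sara, pending); (Xin, closed)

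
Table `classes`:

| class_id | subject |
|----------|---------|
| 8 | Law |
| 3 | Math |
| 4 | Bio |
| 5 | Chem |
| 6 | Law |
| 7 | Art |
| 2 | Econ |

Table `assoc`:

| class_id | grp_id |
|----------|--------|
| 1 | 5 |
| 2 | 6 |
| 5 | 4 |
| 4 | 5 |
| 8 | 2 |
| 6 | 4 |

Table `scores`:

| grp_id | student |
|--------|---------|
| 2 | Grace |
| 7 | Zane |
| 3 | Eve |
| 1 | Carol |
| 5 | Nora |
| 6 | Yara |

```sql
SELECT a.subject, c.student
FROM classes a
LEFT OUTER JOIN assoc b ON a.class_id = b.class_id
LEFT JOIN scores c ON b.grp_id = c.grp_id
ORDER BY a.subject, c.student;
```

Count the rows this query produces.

7

Evaluate left to right. First `classes a LEFT JOIN assoc b` on class_id: 7 row(s).
Then LEFT JOIN `scores c` on grp_id: each of those 7 rows is kept; rows whose b.grp_id has no match in c get NULL for c's columns.
Result: 7 row(s).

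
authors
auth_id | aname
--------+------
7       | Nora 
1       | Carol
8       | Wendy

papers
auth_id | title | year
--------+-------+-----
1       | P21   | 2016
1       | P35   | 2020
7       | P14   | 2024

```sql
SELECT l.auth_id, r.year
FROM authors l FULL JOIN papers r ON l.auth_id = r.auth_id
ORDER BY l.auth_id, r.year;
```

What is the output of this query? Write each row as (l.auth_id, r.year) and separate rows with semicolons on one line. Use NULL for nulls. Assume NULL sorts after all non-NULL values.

(1, 2016); (1, 2020); (7, 2024); (8, NULL)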